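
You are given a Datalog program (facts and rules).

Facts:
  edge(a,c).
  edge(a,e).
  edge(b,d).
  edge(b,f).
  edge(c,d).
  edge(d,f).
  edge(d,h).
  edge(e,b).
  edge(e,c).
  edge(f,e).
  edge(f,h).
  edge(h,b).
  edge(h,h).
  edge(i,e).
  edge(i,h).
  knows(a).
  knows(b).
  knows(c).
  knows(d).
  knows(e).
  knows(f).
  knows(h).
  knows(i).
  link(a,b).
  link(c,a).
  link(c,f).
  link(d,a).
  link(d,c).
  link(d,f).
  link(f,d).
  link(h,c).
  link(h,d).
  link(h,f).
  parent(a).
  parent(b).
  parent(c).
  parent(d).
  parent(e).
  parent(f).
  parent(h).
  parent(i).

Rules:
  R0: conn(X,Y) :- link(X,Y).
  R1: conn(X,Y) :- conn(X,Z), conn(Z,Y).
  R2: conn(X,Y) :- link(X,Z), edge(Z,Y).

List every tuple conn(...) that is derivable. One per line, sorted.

conn(a,a)
conn(a,b)
conn(a,c)
conn(a,d)
conn(a,e)
conn(a,f)
conn(a,h)
conn(c,a)
conn(c,b)
conn(c,c)
conn(c,d)
conn(c,e)
conn(c,f)
conn(c,h)
conn(d,a)
conn(d,b)
conn(d,c)
conn(d,d)
conn(d,e)
conn(d,f)
conn(d,h)
conn(f,a)
conn(f,b)
conn(f,c)
conn(f,d)
conn(f,e)
conn(f,f)
conn(f,h)
conn(h,a)
conn(h,b)
conn(h,c)
conn(h,d)
conn(h,e)
conn(h,f)
conn(h,h)

round 1: derive conn(a,b) via R0 from link(a,b)
round 1: derive conn(c,a) via R0 from link(c,a)
round 1: derive conn(c,f) via R0 from link(c,f)
round 1: derive conn(d,a) via R0 from link(d,a)
round 1: derive conn(d,c) via R0 from link(d,c)
round 1: derive conn(d,f) via R0 from link(d,f)
round 1: derive conn(f,d) via R0 from link(f,d)
round 1: derive conn(h,c) via R0 from link(h,c)
round 1: derive conn(h,d) via R0 from link(h,d)
round 1: derive conn(h,f) via R0 from link(h,f)
round 1: derive conn(a,d) via R2 from link(a,b), edge(b,d)
round 1: derive conn(a,f) via R2 from link(a,b), edge(b,f)
round 1: derive conn(c,c) via R2 from link(c,a), edge(a,c)
round 1: derive conn(c,e) via R2 from link(c,a), edge(a,e)
round 1: derive conn(c,h) via R2 from link(c,f), edge(f,h)
round 1: derive conn(d,d) via R2 from link(d,c), edge(c,d)
round 1: derive conn(d,e) via R2 from link(d,a), edge(a,e)
round 1: derive conn(d,h) via R2 from link(d,f), edge(f,h)
round 1: derive conn(f,f) via R2 from link(f,d), edge(d,f)
round 1: derive conn(f,h) via R2 from link(f,d), edge(d,h)
round 1: derive conn(h,e) via R2 from link(h,f), edge(f,e)
round 1: derive conn(h,h) via R2 from link(h,d), edge(d,h)
round 2: derive conn(a,a) via R1 from conn(a,d), conn(d,a)
round 2: derive conn(a,c) via R1 from conn(a,d), conn(d,c)
round 2: derive conn(a,e) via R1 from conn(a,d), conn(d,e)
round 2: derive conn(a,h) via R1 from conn(a,d), conn(d,h)
round 2: derive conn(c,b) via R1 from conn(c,a), conn(a,b)
round 2: derive conn(c,d) via R1 from conn(c,a), conn(a,d)
round 2: derive conn(d,b) via R1 from conn(d,a), conn(a,b)
round 2: derive conn(f,a) via R1 from conn(f,d), conn(d,a)
round 2: derive conn(f,c) via R1 from conn(f,d), conn(d,c)
round 2: derive conn(f,e) via R1 from conn(f,d), conn(d,e)
round 2: derive conn(h,a) via R1 from conn(h,c), conn(c,a)
round 3: derive conn(f,b) via R1 from conn(f,a), conn(a,b)
round 3: derive conn(h,b) via R1 from conn(h,a), conn(a,b)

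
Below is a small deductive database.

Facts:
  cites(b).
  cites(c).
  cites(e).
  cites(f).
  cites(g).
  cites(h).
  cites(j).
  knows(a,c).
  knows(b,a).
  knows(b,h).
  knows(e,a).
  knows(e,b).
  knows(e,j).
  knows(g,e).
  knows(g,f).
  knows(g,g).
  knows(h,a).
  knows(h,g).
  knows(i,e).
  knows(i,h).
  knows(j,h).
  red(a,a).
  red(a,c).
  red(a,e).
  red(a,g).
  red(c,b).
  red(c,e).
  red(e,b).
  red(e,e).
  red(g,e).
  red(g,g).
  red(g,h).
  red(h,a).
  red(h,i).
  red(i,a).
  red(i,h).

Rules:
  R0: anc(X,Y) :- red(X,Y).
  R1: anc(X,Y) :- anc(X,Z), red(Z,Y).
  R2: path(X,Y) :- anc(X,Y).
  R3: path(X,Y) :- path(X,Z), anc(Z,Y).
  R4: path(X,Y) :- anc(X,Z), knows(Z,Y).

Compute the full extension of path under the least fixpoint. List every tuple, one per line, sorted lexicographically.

path(a,a)
path(a,b)
path(a,c)
path(a,e)
path(a,f)
path(a,g)
path(a,h)
path(a,i)
path(a,j)
path(c,a)
path(c,b)
path(c,c)
path(c,e)
path(c,g)
path(c,h)
path(c,i)
path(c,j)
path(e,a)
path(e,b)
path(e,c)
path(e,e)
path(e,g)
path(e,h)
path(e,i)
path(e,j)
path(g,a)
path(g,b)
path(g,c)
path(g,e)
path(g,f)
path(g,g)
path(g,h)
path(g,i)
path(g,j)
path(h,a)
path(h,b)
path(h,c)
path(h,e)
path(h,f)
path(h,g)
path(h,h)
path(h,i)
path(h,j)
path(i,a)
path(i,b)
path(i,c)
path(i,e)
path(i,f)
path(i,g)
path(i,h)
path(i,i)
path(i,j)

round 1: derive anc(a,a) via R0 from red(a,a)
round 1: derive anc(a,c) via R0 from red(a,c)
round 1: derive anc(a,e) via R0 from red(a,e)
round 1: derive anc(a,g) via R0 from red(a,g)
round 1: derive anc(c,b) via R0 from red(c,b)
round 1: derive anc(c,e) via R0 from red(c,e)
round 1: derive anc(e,b) via R0 from red(e,b)
round 1: derive anc(e,e) via R0 from red(e,e)
round 1: derive anc(g,e) via R0 from red(g,e)
round 1: derive anc(g,g) via R0 from red(g,g)
round 1: derive anc(g,h) via R0 from red(g,h)
round 1: derive anc(h,a) via R0 from red(h,a)
round 1: derive anc(h,i) via R0 from red(h,i)
round 1: derive anc(i,a) via R0 from red(i,a)
round 1: derive anc(i,h) via R0 from red(i,h)
round 2: derive anc(a,b) via R1 from anc(a,c), red(c,b)
round 2: derive anc(a,h) via R1 from anc(a,g), red(g,h)
round 2: derive anc(g,a) via R1 from anc(g,h), red(h,a)
round 2: derive anc(g,b) via R1 from anc(g,e), red(e,b)
round 2: derive anc(g,i) via R1 from anc(g,h), red(h,i)
round 2: derive anc(h,c) via R1 from anc(h,a), red(a,c)
round 2: derive anc(h,e) via R1 from anc(h,a), red(a,e)
round 2: derive anc(h,g) via R1 from anc(h,a), red(a,g)
round 2: derive anc(h,h) via R1 from anc(h,i), red(i,h)
round 2: derive anc(i,c) via R1 from anc(i,a), red(a,c)
round 2: derive anc(i,e) via R1 from anc(i,a), red(a,e)
round 2: derive anc(i,g) via R1 from anc(i,a), red(a,g)
round 2: derive anc(i,i) via R1 from anc(i,h), red(h,i)
round 2: derive path(a,a) via R2 from anc(a,a)
round 2: derive path(a,c) via R2 from anc(a,c)
round 2: derive path(a,e) via R2 from anc(a,e)
round 2: derive path(a,g) via R2 from anc(a,g)
round 2: derive path(c,b) via R2 from anc(c,b)
round 2: derive path(c,e) via R2 from anc(c,e)
round 2: derive path(e,b) via R2 from anc(e,b)
round 2: derive path(e,e) via R2 from anc(e,e)
round 2: derive path(g,e) via R2 from anc(g,e)
round 2: derive path(g,g) via R2 from anc(g,g)
round 2: derive path(g,h) via R2 from anc(g,h)
round 2: derive path(h,a) via R2 from anc(h,a)
round 2: derive path(h,i) via R2 from anc(h,i)
round 2: derive path(i,a) via R2 from anc(i,a)
round 2: derive path(i,h) via R2 from anc(i,h)
round 2: derive path(a,b) via R4 from anc(a,e), knows(e,b)
round 2: derive path(a,f) via R4 from anc(a,g), knows(g,f)
round 2: derive path(a,j) via R4 from anc(a,e), knows(e,j)
round 2: derive path(c,a) via R4 from anc(c,b), knows(b,a)
round 2: derive path(c,h) via R4 from anc(c,b), knows(b,h)
round 2: derive path(c,j) via R4 from anc(c,e), knows(e,j)
round 2: derive path(e,a) via R4 from anc(e,b), knows(b,a)
round 2: derive path(e,h) via R4 from anc(e,b), knows(b,h)
round 2: derive path(e,j) via R4 from anc(e,e), knows(e,j)
round 2: derive path(g,a) via R4 from anc(g,e), knows(e,a)
round 2: derive path(g,b) via R4 from anc(g,e), knows(e,b)
round 2: derive path(g,f) via R4 from anc(g,g), knows(g,f)
round 2: derive path(g,j) via R4 from anc(g,e), knows(e,j)
round 2: derive path(h,c) via R4 from anc(h,a), knows(a,c)
round 2: derive path(h,e) via R4 from anc(h,i), knows(i,e)
round 2: derive path(h,h) via R4 from anc(h,i), knows(i,h)
round 2: derive path(i,c) via R4 from anc(i,a), knows(a,c)
round 2: derive path(i,g) via R4 from anc(i,h), knows(h,g)
round 3: derive anc(a,i) via R1 from anc(a,h), red(h,i)
round 3: derive anc(g,c) via R1 from anc(g,a), red(a,c)
round 3: derive anc(h,b) via R1 from anc(h,c), red(c,b)
round 3: derive anc(i,b) via R1 from anc(i,c), red(c,b)
round 3: derive path(a,h) via R2 from anc(a,h)
round 3: derive path(g,i) via R2 from anc(g,i)
round 3: derive path(h,g) via R2 from anc(h,g)
round 3: derive path(i,e) via R2 from anc(i,e)
round 3: derive path(i,i) via R2 from anc(i,i)
round 3: derive path(a,i) via R3 from path(a,g), anc(g,i)
round 3: derive path(c,c) via R3 from path(c,a), anc(a,c)
round 3: derive path(c,g) via R3 from path(c,a), anc(a,g)
round 3: derive path(c,i) via R3 from path(c,h), anc(h,i)
round 3: derive path(e,c) via R3 from path(e,a), anc(a,c)
round 3: derive path(e,g) via R3 from path(e,a), anc(a,g)
round 3: derive path(e,i) via R3 from path(e,h), anc(h,i)
round 3: derive path(g,c) via R3 from path(g,a), anc(a,c)
round 3: derive path(h,b) via R3 from path(h,a), anc(a,b)
round 3: derive path(i,b) via R3 from path(i,a), anc(a,b)
round 3: derive path(h,f) via R4 from anc(h,g), knows(g,f)
round 3: derive path(h,j) via R4 from anc(h,e), knows(e,j)
round 3: derive path(i,f) via R4 from anc(i,g), knows(g,f)
round 3: derive path(i,j) via R4 from anc(i,e), knows(e,j)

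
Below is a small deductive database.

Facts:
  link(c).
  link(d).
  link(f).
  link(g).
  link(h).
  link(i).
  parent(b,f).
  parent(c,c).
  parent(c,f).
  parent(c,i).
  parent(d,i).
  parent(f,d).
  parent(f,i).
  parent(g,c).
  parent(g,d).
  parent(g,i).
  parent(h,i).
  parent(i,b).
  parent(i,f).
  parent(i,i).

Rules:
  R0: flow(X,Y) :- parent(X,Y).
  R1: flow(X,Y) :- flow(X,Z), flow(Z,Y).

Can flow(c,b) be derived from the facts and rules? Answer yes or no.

round 1: derive flow(b,f) via R0 from parent(b,f)
round 1: derive flow(c,c) via R0 from parent(c,c)
round 1: derive flow(c,f) via R0 from parent(c,f)
round 1: derive flow(c,i) via R0 from parent(c,i)
round 1: derive flow(d,i) via R0 from parent(d,i)
round 1: derive flow(f,d) via R0 from parent(f,d)
round 1: derive flow(f,i) via R0 from parent(f,i)
round 1: derive flow(g,c) via R0 from parent(g,c)
round 1: derive flow(g,d) via R0 from parent(g,d)
round 1: derive flow(g,i) via R0 from parent(g,i)
round 1: derive flow(h,i) via R0 from parent(h,i)
round 1: derive flow(i,b) via R0 from parent(i,b)
round 1: derive flow(i,f) via R0 from parent(i,f)
round 1: derive flow(i,i) via R0 from parent(i,i)
round 2: derive flow(b,d) via R1 from flow(b,f), flow(f,d)
round 2: derive flow(b,i) via R1 from flow(b,f), flow(f,i)
round 2: derive flow(c,b) via R1 from flow(c,i), flow(i,b)
round 2: derive flow(c,d) via R1 from flow(c,f), flow(f,d)
round 2: derive flow(d,b) via R1 from flow(d,i), flow(i,b)
round 2: derive flow(d,f) via R1 from flow(d,i), flow(i,f)
round 2: derive flow(f,b) via R1 from flow(f,i), flow(i,b)
round 2: derive flow(f,f) via R1 from flow(f,i), flow(i,f)
round 2: derive flow(g,b) via R1 from flow(g,i), flow(i,b)
round 2: derive flow(g,f) via R1 from flow(g,c), flow(c,f)
round 2: derive flow(h,b) via R1 from flow(h,i), flow(i,b)
round 2: derive flow(h,f) via R1 from flow(h,i), flow(i,f)
round 2: derive flow(i,d) via R1 from flow(i,f), flow(f,d)
round 3: derive flow(b,b) via R1 from flow(b,d), flow(d,b)
round 3: derive flow(d,d) via R1 from flow(d,b), flow(b,d)
round 3: derive flow(h,d) via R1 from flow(h,b), flow(b,d)

yes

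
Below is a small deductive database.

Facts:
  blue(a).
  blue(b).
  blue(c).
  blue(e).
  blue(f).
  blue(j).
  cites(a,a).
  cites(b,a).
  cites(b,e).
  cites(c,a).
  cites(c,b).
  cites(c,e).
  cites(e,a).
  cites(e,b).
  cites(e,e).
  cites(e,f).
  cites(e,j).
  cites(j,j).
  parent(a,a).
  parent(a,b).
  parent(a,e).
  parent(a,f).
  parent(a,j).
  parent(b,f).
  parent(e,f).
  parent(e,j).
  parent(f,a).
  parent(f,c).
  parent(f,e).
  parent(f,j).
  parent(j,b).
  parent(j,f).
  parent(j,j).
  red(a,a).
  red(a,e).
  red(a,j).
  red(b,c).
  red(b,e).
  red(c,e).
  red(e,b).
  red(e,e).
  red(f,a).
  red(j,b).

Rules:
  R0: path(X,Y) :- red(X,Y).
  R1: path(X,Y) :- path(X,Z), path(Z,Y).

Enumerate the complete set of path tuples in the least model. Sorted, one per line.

path(a,a)
path(a,b)
path(a,c)
path(a,e)
path(a,j)
path(b,b)
path(b,c)
path(b,e)
path(c,b)
path(c,c)
path(c,e)
path(e,b)
path(e,c)
path(e,e)
path(f,a)
path(f,b)
path(f,c)
path(f,e)
path(f,j)
path(j,b)
path(j,c)
path(j,e)

round 1: derive path(a,a) via R0 from red(a,a)
round 1: derive path(a,e) via R0 from red(a,e)
round 1: derive path(a,j) via R0 from red(a,j)
round 1: derive path(b,c) via R0 from red(b,c)
round 1: derive path(b,e) via R0 from red(b,e)
round 1: derive path(c,e) via R0 from red(c,e)
round 1: derive path(e,b) via R0 from red(e,b)
round 1: derive path(e,e) via R0 from red(e,e)
round 1: derive path(f,a) via R0 from red(f,a)
round 1: derive path(j,b) via R0 from red(j,b)
round 2: derive path(a,b) via R1 from path(a,e), path(e,b)
round 2: derive path(b,b) via R1 from path(b,e), path(e,b)
round 2: derive path(c,b) via R1 from path(c,e), path(e,b)
round 2: derive path(e,c) via R1 from path(e,b), path(b,c)
round 2: derive path(f,e) via R1 from path(f,a), path(a,e)
round 2: derive path(f,j) via R1 from path(f,a), path(a,j)
round 2: derive path(j,c) via R1 from path(j,b), path(b,c)
round 2: derive path(j,e) via R1 from path(j,b), path(b,e)
round 3: derive path(a,c) via R1 from path(a,b), path(b,c)
round 3: derive path(c,c) via R1 from path(c,b), path(b,c)
round 3: derive path(f,b) via R1 from path(f,a), path(a,b)
round 3: derive path(f,c) via R1 from path(f,e), path(e,c)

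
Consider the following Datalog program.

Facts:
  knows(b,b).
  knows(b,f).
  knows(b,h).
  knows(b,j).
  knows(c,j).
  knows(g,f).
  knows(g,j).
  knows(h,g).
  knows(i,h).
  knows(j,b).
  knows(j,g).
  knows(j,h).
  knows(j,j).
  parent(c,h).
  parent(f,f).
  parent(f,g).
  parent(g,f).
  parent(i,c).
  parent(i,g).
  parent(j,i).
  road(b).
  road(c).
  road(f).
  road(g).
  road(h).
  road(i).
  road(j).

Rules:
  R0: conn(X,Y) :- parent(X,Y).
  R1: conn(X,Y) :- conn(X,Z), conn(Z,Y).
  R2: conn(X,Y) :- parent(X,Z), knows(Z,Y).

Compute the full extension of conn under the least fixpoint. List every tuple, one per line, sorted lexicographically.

round 1: derive conn(c,h) via R0 from parent(c,h)
round 1: derive conn(f,f) via R0 from parent(f,f)
round 1: derive conn(f,g) via R0 from parent(f,g)
round 1: derive conn(g,f) via R0 from parent(g,f)
round 1: derive conn(i,c) via R0 from parent(i,c)
round 1: derive conn(i,g) via R0 from parent(i,g)
round 1: derive conn(j,i) via R0 from parent(j,i)
round 1: derive conn(c,g) via R2 from parent(c,h), knows(h,g)
round 1: derive conn(f,j) via R2 from parent(f,g), knows(g,j)
round 1: derive conn(i,f) via R2 from parent(i,g), knows(g,f)
round 1: derive conn(i,j) via R2 from parent(i,c), knows(c,j)
round 1: derive conn(j,h) via R2 from parent(j,i), knows(i,h)
round 2: derive conn(c,f) via R1 from conn(c,g), conn(g,f)
round 2: derive conn(f,h) via R1 from conn(f,j), conn(j,h)
round 2: derive conn(f,i) via R1 from conn(f,j), conn(j,i)
round 2: derive conn(g,g) via R1 from conn(g,f), conn(f,g)
round 2: derive conn(g,j) via R1 from conn(g,f), conn(f,j)
round 2: derive conn(i,h) via R1 from conn(i,c), conn(c,h)
round 2: derive conn(i,i) via R1 from conn(i,j), conn(j,i)
round 2: derive conn(j,c) via R1 from conn(j,i), conn(i,c)
round 2: derive conn(j,f) via R1 from conn(j,i), conn(i,f)
round 2: derive conn(j,g) via R1 from conn(j,i), conn(i,g)
round 2: derive conn(j,j) via R1 from conn(j,i), conn(i,j)
round 3: derive conn(c,i) via R1 from conn(c,f), conn(f,i)
round 3: derive conn(c,j) via R1 from conn(c,f), conn(f,j)
round 3: derive conn(f,c) via R1 from conn(f,i), conn(i,c)
round 3: derive conn(g,c) via R1 from conn(g,j), conn(j,c)
round 3: derive conn(g,h) via R1 from conn(g,f), conn(f,h)
round 3: derive conn(g,i) via R1 from conn(g,f), conn(f,i)
round 4: derive conn(c,c) via R1 from conn(c,f), conn(f,c)

conn(c,c)
conn(c,f)
conn(c,g)
conn(c,h)
conn(c,i)
conn(c,j)
conn(f,c)
conn(f,f)
conn(f,g)
conn(f,h)
conn(f,i)
conn(f,j)
conn(g,c)
conn(g,f)
conn(g,g)
conn(g,h)
conn(g,i)
conn(g,j)
conn(i,c)
conn(i,f)
conn(i,g)
conn(i,h)
conn(i,i)
conn(i,j)
conn(j,c)
conn(j,f)
conn(j,g)
conn(j,h)
conn(j,i)
conn(j,j)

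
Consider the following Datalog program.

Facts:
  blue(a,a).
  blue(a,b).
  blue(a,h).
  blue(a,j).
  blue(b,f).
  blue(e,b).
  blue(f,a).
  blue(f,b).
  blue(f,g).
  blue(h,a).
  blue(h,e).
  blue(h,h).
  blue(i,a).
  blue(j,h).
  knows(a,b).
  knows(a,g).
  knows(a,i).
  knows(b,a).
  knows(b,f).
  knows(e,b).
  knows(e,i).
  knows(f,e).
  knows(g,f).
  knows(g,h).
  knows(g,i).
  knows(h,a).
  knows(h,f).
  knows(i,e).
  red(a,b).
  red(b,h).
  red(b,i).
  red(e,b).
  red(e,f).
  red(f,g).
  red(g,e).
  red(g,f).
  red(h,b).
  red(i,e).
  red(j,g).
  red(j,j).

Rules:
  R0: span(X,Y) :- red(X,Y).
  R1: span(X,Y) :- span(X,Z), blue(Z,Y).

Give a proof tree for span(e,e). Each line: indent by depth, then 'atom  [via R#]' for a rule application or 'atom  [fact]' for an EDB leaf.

round 1: derive span(a,b) via R0 from red(a,b)
round 1: derive span(b,h) via R0 from red(b,h)
round 1: derive span(b,i) via R0 from red(b,i)
round 1: derive span(e,b) via R0 from red(e,b)
round 1: derive span(e,f) via R0 from red(e,f)
round 1: derive span(f,g) via R0 from red(f,g)
round 1: derive span(g,e) via R0 from red(g,e)
round 1: derive span(g,f) via R0 from red(g,f)
round 1: derive span(h,b) via R0 from red(h,b)
round 1: derive span(i,e) via R0 from red(i,e)
round 1: derive span(j,g) via R0 from red(j,g)
round 1: derive span(j,j) via R0 from red(j,j)
round 2: derive span(a,f) via R1 from span(a,b), blue(b,f)
round 2: derive span(b,a) via R1 from span(b,h), blue(h,a)
round 2: derive span(b,e) via R1 from span(b,h), blue(h,e)
round 2: derive span(e,a) via R1 from span(e,f), blue(f,a)
round 2: derive span(e,g) via R1 from span(e,f), blue(f,g)
round 2: derive span(g,a) via R1 from span(g,f), blue(f,a)
round 2: derive span(g,b) via R1 from span(g,e), blue(e,b)
round 2: derive span(g,g) via R1 from span(g,f), blue(f,g)
round 2: derive span(h,f) via R1 from span(h,b), blue(b,f)
round 2: derive span(i,b) via R1 from span(i,e), blue(e,b)
round 2: derive span(j,h) via R1 from span(j,j), blue(j,h)
round 3: derive span(a,a) via R1 from span(a,f), blue(f,a)
round 3: derive span(a,g) via R1 from span(a,f), blue(f,g)
round 3: derive span(b,b) via R1 from span(b,a), blue(a,b)
round 3: derive span(b,j) via R1 from span(b,a), blue(a,j)
round 3: derive span(e,h) via R1 from span(e,a), blue(a,h)
round 3: derive span(e,j) via R1 from span(e,a), blue(a,j)
round 3: derive span(g,h) via R1 from span(g,a), blue(a,h)
round 3: derive span(g,j) via R1 from span(g,a), blue(a,j)
round 3: derive span(h,a) via R1 from span(h,f), blue(f,a)
round 3: derive span(h,g) via R1 from span(h,f), blue(f,g)
round 3: derive span(i,f) via R1 from span(i,b), blue(b,f)
round 3: derive span(j,a) via R1 from span(j,h), blue(h,a)
round 3: derive span(j,e) via R1 from span(j,h), blue(h,e)
round 4: derive span(a,h) via R1 from span(a,a), blue(a,h)
round 4: derive span(a,j) via R1 from span(a,a), blue(a,j)
round 4: derive span(b,f) via R1 from span(b,b), blue(b,f)
round 4: derive span(e,e) via R1 from span(e,h), blue(h,e)
round 4: derive span(h,h) via R1 from span(h,a), blue(a,h)
round 4: derive span(h,j) via R1 from span(h,a), blue(a,j)
round 4: derive span(i,a) via R1 from span(i,f), blue(f,a)
round 4: derive span(i,g) via R1 from span(i,f), blue(f,g)
round 4: derive span(j,b) via R1 from span(j,a), blue(a,b)
round 5: derive span(a,e) via R1 from span(a,h), blue(h,e)
round 5: derive span(b,g) via R1 from span(b,f), blue(f,g)
round 5: derive span(h,e) via R1 from span(h,h), blue(h,e)
round 5: derive span(i,h) via R1 from span(i,a), blue(a,h)
round 5: derive span(i,j) via R1 from span(i,a), blue(a,j)
round 5: derive span(j,f) via R1 from span(j,b), blue(b,f)

span(e,e)  [via R1]
  span(e,h)  [via R1]
    span(e,a)  [via R1]
      span(e,f)  [via R0]
        red(e,f)  [fact]
      blue(f,a)  [fact]
    blue(a,h)  [fact]
  blue(h,e)  [fact]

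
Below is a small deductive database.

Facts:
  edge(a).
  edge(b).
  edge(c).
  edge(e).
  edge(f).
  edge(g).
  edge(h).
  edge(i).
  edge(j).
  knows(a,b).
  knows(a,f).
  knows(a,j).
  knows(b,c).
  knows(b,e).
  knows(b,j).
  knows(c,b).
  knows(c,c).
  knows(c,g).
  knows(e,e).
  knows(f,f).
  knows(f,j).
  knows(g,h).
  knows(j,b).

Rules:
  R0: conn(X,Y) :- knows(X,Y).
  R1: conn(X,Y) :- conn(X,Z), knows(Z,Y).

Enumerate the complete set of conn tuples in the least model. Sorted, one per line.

conn(a,b)
conn(a,c)
conn(a,e)
conn(a,f)
conn(a,g)
conn(a,h)
conn(a,j)
conn(b,b)
conn(b,c)
conn(b,e)
conn(b,g)
conn(b,h)
conn(b,j)
conn(c,b)
conn(c,c)
conn(c,e)
conn(c,g)
conn(c,h)
conn(c,j)
conn(e,e)
conn(f,b)
conn(f,c)
conn(f,e)
conn(f,f)
conn(f,g)
conn(f,h)
conn(f,j)
conn(g,h)
conn(j,b)
conn(j,c)
conn(j,e)
conn(j,g)
conn(j,h)
conn(j,j)

round 1: derive conn(a,b) via R0 from knows(a,b)
round 1: derive conn(a,f) via R0 from knows(a,f)
round 1: derive conn(a,j) via R0 from knows(a,j)
round 1: derive conn(b,c) via R0 from knows(b,c)
round 1: derive conn(b,e) via R0 from knows(b,e)
round 1: derive conn(b,j) via R0 from knows(b,j)
round 1: derive conn(c,b) via R0 from knows(c,b)
round 1: derive conn(c,c) via R0 from knows(c,c)
round 1: derive conn(c,g) via R0 from knows(c,g)
round 1: derive conn(e,e) via R0 from knows(e,e)
round 1: derive conn(f,f) via R0 from knows(f,f)
round 1: derive conn(f,j) via R0 from knows(f,j)
round 1: derive conn(g,h) via R0 from knows(g,h)
round 1: derive conn(j,b) via R0 from knows(j,b)
round 2: derive conn(a,c) via R1 from conn(a,b), knows(b,c)
round 2: derive conn(a,e) via R1 from conn(a,b), knows(b,e)
round 2: derive conn(b,b) via R1 from conn(b,c), knows(c,b)
round 2: derive conn(b,g) via R1 from conn(b,c), knows(c,g)
round 2: derive conn(c,e) via R1 from conn(c,b), knows(b,e)
round 2: derive conn(c,h) via R1 from conn(c,g), knows(g,h)
round 2: derive conn(c,j) via R1 from conn(c,b), knows(b,j)
round 2: derive conn(f,b) via R1 from conn(f,j), knows(j,b)
round 2: derive conn(j,c) via R1 from conn(j,b), knows(b,c)
round 2: derive conn(j,e) via R1 from conn(j,b), knows(b,e)
round 2: derive conn(j,j) via R1 from conn(j,b), knows(b,j)
round 3: derive conn(a,g) via R1 from conn(a,c), knows(c,g)
round 3: derive conn(b,h) via R1 from conn(b,g), knows(g,h)
round 3: derive conn(f,c) via R1 from conn(f,b), knows(b,c)
round 3: derive conn(f,e) via R1 from conn(f,b), knows(b,e)
round 3: derive conn(j,g) via R1 from conn(j,c), knows(c,g)
round 4: derive conn(a,h) via R1 from conn(a,g), knows(g,h)
round 4: derive conn(f,g) via R1 from conn(f,c), knows(c,g)
round 4: derive conn(j,h) via R1 from conn(j,g), knows(g,h)
round 5: derive conn(f,h) via R1 from conn(f,g), knows(g,h)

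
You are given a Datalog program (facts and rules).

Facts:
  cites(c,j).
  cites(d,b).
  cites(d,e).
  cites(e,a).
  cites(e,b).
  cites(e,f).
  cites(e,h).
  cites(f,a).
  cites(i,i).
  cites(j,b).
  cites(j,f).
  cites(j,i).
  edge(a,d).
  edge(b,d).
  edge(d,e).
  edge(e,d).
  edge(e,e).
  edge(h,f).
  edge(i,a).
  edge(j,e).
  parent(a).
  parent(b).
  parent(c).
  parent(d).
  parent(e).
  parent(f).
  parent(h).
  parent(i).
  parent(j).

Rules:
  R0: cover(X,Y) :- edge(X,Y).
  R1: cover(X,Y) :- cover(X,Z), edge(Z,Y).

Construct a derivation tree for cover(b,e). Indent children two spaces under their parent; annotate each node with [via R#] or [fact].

round 1: derive cover(a,d) via R0 from edge(a,d)
round 1: derive cover(b,d) via R0 from edge(b,d)
round 1: derive cover(d,e) via R0 from edge(d,e)
round 1: derive cover(e,d) via R0 from edge(e,d)
round 1: derive cover(e,e) via R0 from edge(e,e)
round 1: derive cover(h,f) via R0 from edge(h,f)
round 1: derive cover(i,a) via R0 from edge(i,a)
round 1: derive cover(j,e) via R0 from edge(j,e)
round 2: derive cover(a,e) via R1 from cover(a,d), edge(d,e)
round 2: derive cover(b,e) via R1 from cover(b,d), edge(d,e)
round 2: derive cover(d,d) via R1 from cover(d,e), edge(e,d)
round 2: derive cover(i,d) via R1 from cover(i,a), edge(a,d)
round 2: derive cover(j,d) via R1 from cover(j,e), edge(e,d)
round 3: derive cover(i,e) via R1 from cover(i,d), edge(d,e)

cover(b,e)  [via R1]
  cover(b,d)  [via R0]
    edge(b,d)  [fact]
  edge(d,e)  [fact]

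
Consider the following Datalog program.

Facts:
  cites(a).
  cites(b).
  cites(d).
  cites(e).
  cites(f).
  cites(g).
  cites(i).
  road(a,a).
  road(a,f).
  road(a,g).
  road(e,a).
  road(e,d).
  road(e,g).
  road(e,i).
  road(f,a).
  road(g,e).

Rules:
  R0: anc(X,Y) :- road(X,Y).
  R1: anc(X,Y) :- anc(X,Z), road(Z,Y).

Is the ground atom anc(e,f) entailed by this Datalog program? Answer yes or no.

round 1: derive anc(a,a) via R0 from road(a,a)
round 1: derive anc(a,f) via R0 from road(a,f)
round 1: derive anc(a,g) via R0 from road(a,g)
round 1: derive anc(e,a) via R0 from road(e,a)
round 1: derive anc(e,d) via R0 from road(e,d)
round 1: derive anc(e,g) via R0 from road(e,g)
round 1: derive anc(e,i) via R0 from road(e,i)
round 1: derive anc(f,a) via R0 from road(f,a)
round 1: derive anc(g,e) via R0 from road(g,e)
round 2: derive anc(a,e) via R1 from anc(a,g), road(g,e)
round 2: derive anc(e,e) via R1 from anc(e,g), road(g,e)
round 2: derive anc(e,f) via R1 from anc(e,a), road(a,f)
round 2: derive anc(f,f) via R1 from anc(f,a), road(a,f)
round 2: derive anc(f,g) via R1 from anc(f,a), road(a,g)
round 2: derive anc(g,a) via R1 from anc(g,e), road(e,a)
round 2: derive anc(g,d) via R1 from anc(g,e), road(e,d)
round 2: derive anc(g,g) via R1 from anc(g,e), road(e,g)
round 2: derive anc(g,i) via R1 from anc(g,e), road(e,i)
round 3: derive anc(a,d) via R1 from anc(a,e), road(e,d)
round 3: derive anc(a,i) via R1 from anc(a,e), road(e,i)
round 3: derive anc(f,e) via R1 from anc(f,g), road(g,e)
round 3: derive anc(g,f) via R1 from anc(g,a), road(a,f)
round 4: derive anc(f,d) via R1 from anc(f,e), road(e,d)
round 4: derive anc(f,i) via R1 from anc(f,e), road(e,i)

yes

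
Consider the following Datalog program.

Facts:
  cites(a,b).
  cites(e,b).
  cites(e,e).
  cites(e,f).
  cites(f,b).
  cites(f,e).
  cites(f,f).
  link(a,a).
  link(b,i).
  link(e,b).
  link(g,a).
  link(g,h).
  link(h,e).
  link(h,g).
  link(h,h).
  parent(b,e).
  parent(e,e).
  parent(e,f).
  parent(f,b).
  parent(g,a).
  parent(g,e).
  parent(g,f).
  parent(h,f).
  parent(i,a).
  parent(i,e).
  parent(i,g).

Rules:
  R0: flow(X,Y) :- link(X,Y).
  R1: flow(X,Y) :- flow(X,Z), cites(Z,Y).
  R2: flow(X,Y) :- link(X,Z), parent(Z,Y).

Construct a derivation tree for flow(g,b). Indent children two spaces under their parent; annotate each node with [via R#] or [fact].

flow(g,b)  [via R1]
  flow(g,a)  [via R0]
    link(g,a)  [fact]
  cites(a,b)  [fact]

round 1: derive flow(a,a) via R0 from link(a,a)
round 1: derive flow(b,i) via R0 from link(b,i)
round 1: derive flow(e,b) via R0 from link(e,b)
round 1: derive flow(g,a) via R0 from link(g,a)
round 1: derive flow(g,h) via R0 from link(g,h)
round 1: derive flow(h,e) via R0 from link(h,e)
round 1: derive flow(h,g) via R0 from link(h,g)
round 1: derive flow(h,h) via R0 from link(h,h)
round 1: derive flow(b,a) via R2 from link(b,i), parent(i,a)
round 1: derive flow(b,e) via R2 from link(b,i), parent(i,e)
round 1: derive flow(b,g) via R2 from link(b,i), parent(i,g)
round 1: derive flow(e,e) via R2 from link(e,b), parent(b,e)
round 1: derive flow(g,f) via R2 from link(g,h), parent(h,f)
round 1: derive flow(h,a) via R2 from link(h,g), parent(g,a)
round 1: derive flow(h,f) via R2 from link(h,e), parent(e,f)
round 2: derive flow(a,b) via R1 from flow(a,a), cites(a,b)
round 2: derive flow(b,b) via R1 from flow(b,a), cites(a,b)
round 2: derive flow(b,f) via R1 from flow(b,e), cites(e,f)
round 2: derive flow(e,f) via R1 from flow(e,e), cites(e,f)
round 2: derive flow(g,b) via R1 from flow(g,a), cites(a,b)
round 2: derive flow(g,e) via R1 from flow(g,f), cites(f,e)
round 2: derive flow(h,b) via R1 from flow(h,a), cites(a,b)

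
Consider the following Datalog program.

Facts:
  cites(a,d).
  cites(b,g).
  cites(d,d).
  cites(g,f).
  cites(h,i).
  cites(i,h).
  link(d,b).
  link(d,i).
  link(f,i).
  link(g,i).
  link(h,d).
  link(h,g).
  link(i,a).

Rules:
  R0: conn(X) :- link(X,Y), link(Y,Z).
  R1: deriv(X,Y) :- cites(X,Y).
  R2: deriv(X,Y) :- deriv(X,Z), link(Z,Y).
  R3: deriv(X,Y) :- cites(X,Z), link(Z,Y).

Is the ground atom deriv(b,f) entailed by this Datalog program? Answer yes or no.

no

round 1: derive deriv(a,d) via R1 from cites(a,d)
round 1: derive deriv(b,g) via R1 from cites(b,g)
round 1: derive deriv(d,d) via R1 from cites(d,d)
round 1: derive deriv(g,f) via R1 from cites(g,f)
round 1: derive deriv(h,i) via R1 from cites(h,i)
round 1: derive deriv(i,h) via R1 from cites(i,h)
round 1: derive deriv(a,b) via R3 from cites(a,d), link(d,b)
round 1: derive deriv(a,i) via R3 from cites(a,d), link(d,i)
round 1: derive deriv(b,i) via R3 from cites(b,g), link(g,i)
round 1: derive deriv(d,b) via R3 from cites(d,d), link(d,b)
round 1: derive deriv(d,i) via R3 from cites(d,d), link(d,i)
round 1: derive deriv(g,i) via R3 from cites(g,f), link(f,i)
round 1: derive deriv(h,a) via R3 from cites(h,i), link(i,a)
round 1: derive deriv(i,d) via R3 from cites(i,h), link(h,d)
round 1: derive deriv(i,g) via R3 from cites(i,h), link(h,g)
round 2: derive deriv(a,a) via R2 from deriv(a,i), link(i,a)
round 2: derive deriv(b,a) via R2 from deriv(b,i), link(i,a)
round 2: derive deriv(d,a) via R2 from deriv(d,i), link(i,a)
round 2: derive deriv(g,a) via R2 from deriv(g,i), link(i,a)
round 2: derive deriv(i,b) via R2 from deriv(i,d), link(d,b)
round 2: derive deriv(i,i) via R2 from deriv(i,d), link(d,i)
round 3: derive deriv(i,a) via R2 from deriv(i,i), link(i,a)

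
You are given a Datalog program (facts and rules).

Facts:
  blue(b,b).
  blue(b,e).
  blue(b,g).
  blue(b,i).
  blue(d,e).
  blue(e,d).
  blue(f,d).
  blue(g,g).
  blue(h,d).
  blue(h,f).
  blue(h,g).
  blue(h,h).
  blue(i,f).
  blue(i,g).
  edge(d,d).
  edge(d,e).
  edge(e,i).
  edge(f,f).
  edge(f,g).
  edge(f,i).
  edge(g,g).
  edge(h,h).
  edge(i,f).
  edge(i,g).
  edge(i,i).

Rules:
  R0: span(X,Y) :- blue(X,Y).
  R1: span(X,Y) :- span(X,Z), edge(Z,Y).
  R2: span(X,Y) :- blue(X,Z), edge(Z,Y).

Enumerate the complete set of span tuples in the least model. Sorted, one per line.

round 1: derive span(b,b) via R0 from blue(b,b)
round 1: derive span(b,e) via R0 from blue(b,e)
round 1: derive span(b,g) via R0 from blue(b,g)
round 1: derive span(b,i) via R0 from blue(b,i)
round 1: derive span(d,e) via R0 from blue(d,e)
round 1: derive span(e,d) via R0 from blue(e,d)
round 1: derive span(f,d) via R0 from blue(f,d)
round 1: derive span(g,g) via R0 from blue(g,g)
round 1: derive span(h,d) via R0 from blue(h,d)
round 1: derive span(h,f) via R0 from blue(h,f)
round 1: derive span(h,g) via R0 from blue(h,g)
round 1: derive span(h,h) via R0 from blue(h,h)
round 1: derive span(i,f) via R0 from blue(i,f)
round 1: derive span(i,g) via R0 from blue(i,g)
round 1: derive span(b,f) via R2 from blue(b,i), edge(i,f)
round 1: derive span(d,i) via R2 from blue(d,e), edge(e,i)
round 1: derive span(e,e) via R2 from blue(e,d), edge(d,e)
round 1: derive span(f,e) via R2 from blue(f,d), edge(d,e)
round 1: derive span(h,e) via R2 from blue(h,d), edge(d,e)
round 1: derive span(h,i) via R2 from blue(h,f), edge(f,i)
round 1: derive span(i,i) via R2 from blue(i,f), edge(f,i)
round 2: derive span(d,f) via R1 from span(d,i), edge(i,f)
round 2: derive span(d,g) via R1 from span(d,i), edge(i,g)
round 2: derive span(e,i) via R1 from span(e,e), edge(e,i)
round 2: derive span(f,i) via R1 from span(f,e), edge(e,i)
round 3: derive span(e,f) via R1 from span(e,i), edge(i,f)
round 3: derive span(e,g) via R1 from span(e,i), edge(i,g)
round 3: derive span(f,f) via R1 from span(f,i), edge(i,f)
round 3: derive span(f,g) via R1 from span(f,i), edge(i,g)

span(b,b)
span(b,e)
span(b,f)
span(b,g)
span(b,i)
span(d,e)
span(d,f)
span(d,g)
span(d,i)
span(e,d)
span(e,e)
span(e,f)
span(e,g)
span(e,i)
span(f,d)
span(f,e)
span(f,f)
span(f,g)
span(f,i)
span(g,g)
span(h,d)
span(h,e)
span(h,f)
span(h,g)
span(h,h)
span(h,i)
span(i,f)
span(i,g)
span(i,i)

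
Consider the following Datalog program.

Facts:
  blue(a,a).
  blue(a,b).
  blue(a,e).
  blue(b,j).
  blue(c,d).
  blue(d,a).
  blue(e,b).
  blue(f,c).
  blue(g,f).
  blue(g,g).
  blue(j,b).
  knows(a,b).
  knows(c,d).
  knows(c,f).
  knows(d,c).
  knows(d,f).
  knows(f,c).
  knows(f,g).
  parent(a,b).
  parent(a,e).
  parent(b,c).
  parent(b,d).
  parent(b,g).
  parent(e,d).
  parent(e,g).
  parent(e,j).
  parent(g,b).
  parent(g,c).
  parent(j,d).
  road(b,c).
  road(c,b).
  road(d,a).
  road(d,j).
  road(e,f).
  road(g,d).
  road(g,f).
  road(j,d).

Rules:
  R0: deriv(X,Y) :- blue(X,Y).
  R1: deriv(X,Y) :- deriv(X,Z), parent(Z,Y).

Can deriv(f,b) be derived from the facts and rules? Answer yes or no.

round 1: derive deriv(a,a) via R0 from blue(a,a)
round 1: derive deriv(a,b) via R0 from blue(a,b)
round 1: derive deriv(a,e) via R0 from blue(a,e)
round 1: derive deriv(b,j) via R0 from blue(b,j)
round 1: derive deriv(c,d) via R0 from blue(c,d)
round 1: derive deriv(d,a) via R0 from blue(d,a)
round 1: derive deriv(e,b) via R0 from blue(e,b)
round 1: derive deriv(f,c) via R0 from blue(f,c)
round 1: derive deriv(g,f) via R0 from blue(g,f)
round 1: derive deriv(g,g) via R0 from blue(g,g)
round 1: derive deriv(j,b) via R0 from blue(j,b)
round 2: derive deriv(a,c) via R1 from deriv(a,b), parent(b,c)
round 2: derive deriv(a,d) via R1 from deriv(a,b), parent(b,d)
round 2: derive deriv(a,g) via R1 from deriv(a,b), parent(b,g)
round 2: derive deriv(a,j) via R1 from deriv(a,e), parent(e,j)
round 2: derive deriv(b,d) via R1 from deriv(b,j), parent(j,d)
round 2: derive deriv(d,b) via R1 from deriv(d,a), parent(a,b)
round 2: derive deriv(d,e) via R1 from deriv(d,a), parent(a,e)
round 2: derive deriv(e,c) via R1 from deriv(e,b), parent(b,c)
round 2: derive deriv(e,d) via R1 from deriv(e,b), parent(b,d)
round 2: derive deriv(e,g) via R1 from deriv(e,b), parent(b,g)
round 2: derive deriv(g,b) via R1 from deriv(g,g), parent(g,b)
round 2: derive deriv(g,c) via R1 from deriv(g,g), parent(g,c)
round 2: derive deriv(j,c) via R1 from deriv(j,b), parent(b,c)
round 2: derive deriv(j,d) via R1 from deriv(j,b), parent(b,d)
round 2: derive deriv(j,g) via R1 from deriv(j,b), parent(b,g)
round 3: derive deriv(d,c) via R1 from deriv(d,b), parent(b,c)
round 3: derive deriv(d,d) via R1 from deriv(d,b), parent(b,d)
round 3: derive deriv(d,g) via R1 from deriv(d,b), parent(b,g)
round 3: derive deriv(d,j) via R1 from deriv(d,e), parent(e,j)
round 3: derive deriv(g,d) via R1 from deriv(g,b), parent(b,d)

no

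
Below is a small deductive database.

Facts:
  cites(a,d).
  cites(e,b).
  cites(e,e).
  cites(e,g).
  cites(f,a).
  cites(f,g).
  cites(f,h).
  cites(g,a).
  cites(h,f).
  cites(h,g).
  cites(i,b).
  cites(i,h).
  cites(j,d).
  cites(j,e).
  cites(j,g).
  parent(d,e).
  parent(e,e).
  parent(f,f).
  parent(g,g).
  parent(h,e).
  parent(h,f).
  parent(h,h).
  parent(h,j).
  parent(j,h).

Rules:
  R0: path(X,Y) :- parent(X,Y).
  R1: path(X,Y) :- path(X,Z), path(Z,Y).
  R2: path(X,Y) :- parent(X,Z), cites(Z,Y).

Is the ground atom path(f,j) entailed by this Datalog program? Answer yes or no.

round 1: derive path(d,e) via R0 from parent(d,e)
round 1: derive path(e,e) via R0 from parent(e,e)
round 1: derive path(f,f) via R0 from parent(f,f)
round 1: derive path(g,g) via R0 from parent(g,g)
round 1: derive path(h,e) via R0 from parent(h,e)
round 1: derive path(h,f) via R0 from parent(h,f)
round 1: derive path(h,h) via R0 from parent(h,h)
round 1: derive path(h,j) via R0 from parent(h,j)
round 1: derive path(j,h) via R0 from parent(j,h)
round 1: derive path(d,b) via R2 from parent(d,e), cites(e,b)
round 1: derive path(d,g) via R2 from parent(d,e), cites(e,g)
round 1: derive path(e,b) via R2 from parent(e,e), cites(e,b)
round 1: derive path(e,g) via R2 from parent(e,e), cites(e,g)
round 1: derive path(f,a) via R2 from parent(f,f), cites(f,a)
round 1: derive path(f,g) via R2 from parent(f,f), cites(f,g)
round 1: derive path(f,h) via R2 from parent(f,f), cites(f,h)
round 1: derive path(g,a) via R2 from parent(g,g), cites(g,a)
round 1: derive path(h,a) via R2 from parent(h,f), cites(f,a)
round 1: derive path(h,b) via R2 from parent(h,e), cites(e,b)
round 1: derive path(h,d) via R2 from parent(h,j), cites(j,d)
round 1: derive path(h,g) via R2 from parent(h,e), cites(e,g)
round 1: derive path(j,f) via R2 from parent(j,h), cites(h,f)
round 1: derive path(j,g) via R2 from parent(j,h), cites(h,g)
round 2: derive path(d,a) via R1 from path(d,g), path(g,a)
round 2: derive path(e,a) via R1 from path(e,g), path(g,a)
round 2: derive path(f,b) via R1 from path(f,h), path(h,b)
round 2: derive path(f,d) via R1 from path(f,h), path(h,d)
round 2: derive path(f,e) via R1 from path(f,h), path(h,e)
round 2: derive path(f,j) via R1 from path(f,h), path(h,j)
round 2: derive path(j,a) via R1 from path(j,f), path(f,a)
round 2: derive path(j,b) via R1 from path(j,h), path(h,b)
round 2: derive path(j,d) via R1 from path(j,h), path(h,d)
round 2: derive path(j,e) via R1 from path(j,h), path(h,e)
round 2: derive path(j,j) via R1 from path(j,h), path(h,j)

yes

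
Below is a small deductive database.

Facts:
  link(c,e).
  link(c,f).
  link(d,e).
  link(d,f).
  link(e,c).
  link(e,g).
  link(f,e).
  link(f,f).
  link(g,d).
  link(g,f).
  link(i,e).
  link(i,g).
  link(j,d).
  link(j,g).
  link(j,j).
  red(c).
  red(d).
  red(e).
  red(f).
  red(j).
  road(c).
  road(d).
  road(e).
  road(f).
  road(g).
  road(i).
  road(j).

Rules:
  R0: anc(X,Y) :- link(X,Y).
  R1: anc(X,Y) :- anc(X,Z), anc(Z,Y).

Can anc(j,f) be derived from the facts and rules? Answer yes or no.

yes

round 1: derive anc(c,e) via R0 from link(c,e)
round 1: derive anc(c,f) via R0 from link(c,f)
round 1: derive anc(d,e) via R0 from link(d,e)
round 1: derive anc(d,f) via R0 from link(d,f)
round 1: derive anc(e,c) via R0 from link(e,c)
round 1: derive anc(e,g) via R0 from link(e,g)
round 1: derive anc(f,e) via R0 from link(f,e)
round 1: derive anc(f,f) via R0 from link(f,f)
round 1: derive anc(g,d) via R0 from link(g,d)
round 1: derive anc(g,f) via R0 from link(g,f)
round 1: derive anc(i,e) via R0 from link(i,e)
round 1: derive anc(i,g) via R0 from link(i,g)
round 1: derive anc(j,d) via R0 from link(j,d)
round 1: derive anc(j,g) via R0 from link(j,g)
round 1: derive anc(j,j) via R0 from link(j,j)
round 2: derive anc(c,c) via R1 from anc(c,e), anc(e,c)
round 2: derive anc(c,g) via R1 from anc(c,e), anc(e,g)
round 2: derive anc(d,c) via R1 from anc(d,e), anc(e,c)
round 2: derive anc(d,g) via R1 from anc(d,e), anc(e,g)
round 2: derive anc(e,d) via R1 from anc(e,g), anc(g,d)
round 2: derive anc(e,e) via R1 from anc(e,c), anc(c,e)
round 2: derive anc(e,f) via R1 from anc(e,c), anc(c,f)
round 2: derive anc(f,c) via R1 from anc(f,e), anc(e,c)
round 2: derive anc(f,g) via R1 from anc(f,e), anc(e,g)
round 2: derive anc(g,e) via R1 from anc(g,d), anc(d,e)
round 2: derive anc(i,c) via R1 from anc(i,e), anc(e,c)
round 2: derive anc(i,d) via R1 from anc(i,g), anc(g,d)
round 2: derive anc(i,f) via R1 from anc(i,g), anc(g,f)
round 2: derive anc(j,e) via R1 from anc(j,d), anc(d,e)
round 2: derive anc(j,f) via R1 from anc(j,d), anc(d,f)
round 3: derive anc(c,d) via R1 from anc(c,e), anc(e,d)
round 3: derive anc(d,d) via R1 from anc(d,e), anc(e,d)
round 3: derive anc(f,d) via R1 from anc(f,e), anc(e,d)
round 3: derive anc(g,c) via R1 from anc(g,d), anc(d,c)
round 3: derive anc(g,g) via R1 from anc(g,d), anc(d,g)
round 3: derive anc(j,c) via R1 from anc(j,d), anc(d,c)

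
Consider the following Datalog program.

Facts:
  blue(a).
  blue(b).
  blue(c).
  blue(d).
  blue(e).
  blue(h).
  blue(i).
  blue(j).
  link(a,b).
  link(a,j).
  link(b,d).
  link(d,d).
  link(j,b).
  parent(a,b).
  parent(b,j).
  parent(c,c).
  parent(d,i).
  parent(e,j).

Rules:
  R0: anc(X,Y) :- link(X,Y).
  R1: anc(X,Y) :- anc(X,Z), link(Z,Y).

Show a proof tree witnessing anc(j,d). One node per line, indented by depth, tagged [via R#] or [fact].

anc(j,d)  [via R1]
  anc(j,b)  [via R0]
    link(j,b)  [fact]
  link(b,d)  [fact]

round 1: derive anc(a,b) via R0 from link(a,b)
round 1: derive anc(a,j) via R0 from link(a,j)
round 1: derive anc(b,d) via R0 from link(b,d)
round 1: derive anc(d,d) via R0 from link(d,d)
round 1: derive anc(j,b) via R0 from link(j,b)
round 2: derive anc(a,d) via R1 from anc(a,b), link(b,d)
round 2: derive anc(j,d) via R1 from anc(j,b), link(b,d)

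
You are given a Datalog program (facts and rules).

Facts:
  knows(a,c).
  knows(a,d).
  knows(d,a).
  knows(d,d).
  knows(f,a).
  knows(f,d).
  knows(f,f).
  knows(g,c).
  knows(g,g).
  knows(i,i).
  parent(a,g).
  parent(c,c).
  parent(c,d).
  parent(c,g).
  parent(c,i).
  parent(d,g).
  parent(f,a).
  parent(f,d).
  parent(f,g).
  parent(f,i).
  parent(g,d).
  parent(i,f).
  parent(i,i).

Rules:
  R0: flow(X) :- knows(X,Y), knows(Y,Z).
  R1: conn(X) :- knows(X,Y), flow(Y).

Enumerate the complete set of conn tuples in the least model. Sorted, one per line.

round 1: derive flow(a) via R0 from knows(a,d), knows(d,a)
round 1: derive flow(d) via R0 from knows(d,a), knows(a,c)
round 1: derive flow(f) via R0 from knows(f,a), knows(a,c)
round 1: derive flow(g) via R0 from knows(g,g), knows(g,c)
round 1: derive flow(i) via R0 from knows(i,i), knows(i,i)
round 2: derive conn(a) via R1 from knows(a,d), flow(d)
round 2: derive conn(d) via R1 from knows(d,a), flow(a)
round 2: derive conn(f) via R1 from knows(f,a), flow(a)
round 2: derive conn(g) via R1 from knows(g,g), flow(g)
round 2: derive conn(i) via R1 from knows(i,i), flow(i)

conn(a)
conn(d)
conn(f)
conn(g)
conn(i)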